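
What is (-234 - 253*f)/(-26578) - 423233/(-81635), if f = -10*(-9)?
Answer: 6563309107/1084847515 ≈ 6.0500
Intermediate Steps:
f = 90
(-234 - 253*f)/(-26578) - 423233/(-81635) = (-234 - 253*90)/(-26578) - 423233/(-81635) = (-234 - 22770)*(-1/26578) - 423233*(-1/81635) = -23004*(-1/26578) + 423233/81635 = 11502/13289 + 423233/81635 = 6563309107/1084847515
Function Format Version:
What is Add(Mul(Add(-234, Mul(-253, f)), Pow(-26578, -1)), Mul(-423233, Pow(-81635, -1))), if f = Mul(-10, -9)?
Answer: Rational(6563309107, 1084847515) ≈ 6.0500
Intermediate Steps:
f = 90
Add(Mul(Add(-234, Mul(-253, f)), Pow(-26578, -1)), Mul(-423233, Pow(-81635, -1))) = Add(Mul(Add(-234, Mul(-253, 90)), Pow(-26578, -1)), Mul(-423233, Pow(-81635, -1))) = Add(Mul(Add(-234, -22770), Rational(-1, 26578)), Mul(-423233, Rational(-1, 81635))) = Add(Mul(-23004, Rational(-1, 26578)), Rational(423233, 81635)) = Add(Rational(11502, 13289), Rational(423233, 81635)) = Rational(6563309107, 1084847515)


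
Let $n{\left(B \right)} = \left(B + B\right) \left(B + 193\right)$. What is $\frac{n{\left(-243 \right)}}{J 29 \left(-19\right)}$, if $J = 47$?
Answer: $- \frac{24300}{25897} \approx -0.93833$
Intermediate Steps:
$n{\left(B \right)} = 2 B \left(193 + B\right)$
$\frac{n{\left(-243 \right)}}{J 29 \left(-19\right)} = \frac{2 \left(-243\right) \left(193 - 243\right)}{47 \cdot 29 \left(-19\right)} = \frac{2 \left(-243\right) \left(-50\right)}{1363 \left(-19\right)} = \frac{24300}{-25897} = 24300 \left(- \frac{1}{25897}\right) = - \frac{24300}{25897}$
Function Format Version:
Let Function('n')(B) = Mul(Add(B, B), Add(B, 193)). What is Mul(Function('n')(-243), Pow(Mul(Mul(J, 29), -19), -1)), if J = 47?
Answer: Rational(-24300, 25897) ≈ -0.93833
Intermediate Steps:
Function('n')(B) = Mul(2, B, Add(193, B)) (Function('n')(B) = Mul(Mul(2, B), Add(193, B)) = Mul(2, B, Add(193, B)))
Mul(Function('n')(-243), Pow(Mul(Mul(J, 29), -19), -1)) = Mul(Mul(2, -243, Add(193, -243)), Pow(Mul(Mul(47, 29), -19), -1)) = Mul(Mul(2, -243, -50), Pow(Mul(1363, -19), -1)) = Mul(24300, Pow(-25897, -1)) = Mul(24300, Rational(-1, 25897)) = Rational(-24300, 25897)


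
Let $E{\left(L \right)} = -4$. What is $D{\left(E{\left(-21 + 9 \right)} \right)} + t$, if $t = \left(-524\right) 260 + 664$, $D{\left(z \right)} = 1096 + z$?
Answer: $-134484$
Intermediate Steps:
$t = -135576$ ($t = -136240 + 664 = -135576$)
$D{\left(E{\left(-21 + 9 \right)} \right)} + t = \left(1096 - 4\right) - 135576 = 1092 - 135576 = -134484$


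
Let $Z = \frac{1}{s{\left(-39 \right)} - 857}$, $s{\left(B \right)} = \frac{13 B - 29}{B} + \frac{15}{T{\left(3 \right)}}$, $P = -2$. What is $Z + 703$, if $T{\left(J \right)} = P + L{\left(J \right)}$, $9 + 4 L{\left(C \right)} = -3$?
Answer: $\frac{23201773}{33004} \approx 703.0$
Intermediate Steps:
$L{\left(C \right)} = -3$ ($L{\left(C \right)} = - \frac{9}{4} + \frac{1}{4} \left(-3\right) = - \frac{9}{4} - \frac{3}{4} = -3$)
$T{\left(J \right)} = -5$ ($T{\left(J \right)} = -2 - 3 = -5$)
$s{\left(B \right)} = -3 + \frac{-29 + 13 B}{B}$ ($s{\left(B \right)} = \frac{13 B - 29}{B} + \frac{15}{-5} = \frac{-29 + 13 B}{B} + 15 \left(- \frac{1}{5}\right) = \frac{-29 + 13 B}{B} - 3 = -3 + \frac{-29 + 13 B}{B}$)
$Z = - \frac{39}{33004}$ ($Z = \frac{1}{\left(10 - \frac{29}{-39}\right) - 857} = \frac{1}{\left(10 - - \frac{29}{39}\right) - 857} = \frac{1}{\left(10 + \frac{29}{39}\right) - 857} = \frac{1}{\frac{419}{39} - 857} = \frac{1}{- \frac{33004}{39}} = - \frac{39}{33004} \approx -0.0011817$)
$Z + 703 = - \frac{39}{33004} + 703 = \frac{23201773}{33004}$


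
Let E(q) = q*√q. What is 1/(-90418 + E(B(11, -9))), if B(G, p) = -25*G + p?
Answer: I/(2*(-45209*I + 284*√71)) ≈ -1.1029e-5 + 5.8378e-7*I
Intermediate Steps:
B(G, p) = p - 25*G
E(q) = q^(3/2)
1/(-90418 + E(B(11, -9))) = 1/(-90418 + (-9 - 25*11)^(3/2)) = 1/(-90418 + (-9 - 275)^(3/2)) = 1/(-90418 + (-284)^(3/2)) = 1/(-90418 - 568*I*√71)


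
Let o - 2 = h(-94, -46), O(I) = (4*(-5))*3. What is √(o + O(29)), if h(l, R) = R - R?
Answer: I*√58 ≈ 7.6158*I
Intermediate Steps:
O(I) = -60 (O(I) = -20*3 = -60)
h(l, R) = 0
o = 2 (o = 2 + 0 = 2)
√(o + O(29)) = √(2 - 60) = √(-58) = I*√58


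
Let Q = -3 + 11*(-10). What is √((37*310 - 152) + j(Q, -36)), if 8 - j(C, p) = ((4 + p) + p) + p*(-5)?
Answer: 3*√1246 ≈ 105.90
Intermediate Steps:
Q = -113 (Q = -3 - 110 = -113)
j(C, p) = 4 + 3*p (j(C, p) = 8 - (((4 + p) + p) + p*(-5)) = 8 - ((4 + 2*p) - 5*p) = 8 - (4 - 3*p) = 8 + (-4 + 3*p) = 4 + 3*p)
√((37*310 - 152) + j(Q, -36)) = √((37*310 - 152) + (4 + 3*(-36))) = √((11470 - 152) + (4 - 108)) = √(11318 - 104) = √11214 = 3*√1246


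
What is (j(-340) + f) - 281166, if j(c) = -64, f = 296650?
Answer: 15420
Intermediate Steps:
(j(-340) + f) - 281166 = (-64 + 296650) - 281166 = 296586 - 281166 = 15420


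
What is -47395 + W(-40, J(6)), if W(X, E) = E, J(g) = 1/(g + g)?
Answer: -568739/12 ≈ -47395.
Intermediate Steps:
J(g) = 1/(2*g)
-47395 + W(-40, J(6)) = -47395 + (½)/6 = -47395 + (½)*(⅙) = -47395 + 1/12 = -568739/12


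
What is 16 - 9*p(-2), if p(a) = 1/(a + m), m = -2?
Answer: 73/4 ≈ 18.250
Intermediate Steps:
p(a) = 1/(-2 + a) (p(a) = 1/(a - 2) = 1/(-2 + a))
16 - 9*p(-2) = 16 - 9/(-2 - 2) = 16 - 9/(-4) = 16 - 9*(-¼) = 16 + 9/4 = 73/4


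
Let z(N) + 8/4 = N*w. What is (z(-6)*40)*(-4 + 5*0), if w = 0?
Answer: 320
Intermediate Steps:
z(N) = -2 (z(N) = -2 + N*0 = -2 + 0 = -2)
(z(-6)*40)*(-4 + 5*0) = (-2*40)*(-4 + 5*0) = -80*(-4 + 0) = -80*(-4) = 320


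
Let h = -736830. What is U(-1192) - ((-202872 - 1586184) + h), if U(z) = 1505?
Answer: 2527391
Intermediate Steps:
U(-1192) - ((-202872 - 1586184) + h) = 1505 - ((-202872 - 1586184) - 736830) = 1505 - (-1789056 - 736830) = 1505 - 1*(-2525886) = 1505 + 2525886 = 2527391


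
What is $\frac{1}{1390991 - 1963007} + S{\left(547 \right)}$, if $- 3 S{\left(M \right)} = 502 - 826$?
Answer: $\frac{61777727}{572016} \approx 108.0$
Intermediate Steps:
$S{\left(M \right)} = 108$ ($S{\left(M \right)} = - \frac{502 - 826}{3} = \left(- \frac{1}{3}\right) \left(-324\right) = 108$)
$\frac{1}{1390991 - 1963007} + S{\left(547 \right)} = \frac{1}{1390991 - 1963007} + 108 = \frac{1}{-572016} + 108 = - \frac{1}{572016} + 108 = \frac{61777727}{572016}$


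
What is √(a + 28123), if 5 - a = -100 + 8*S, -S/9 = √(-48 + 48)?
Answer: 2*√7057 ≈ 168.01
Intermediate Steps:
S = 0 (S = -9*√(-48 + 48) = -9*√0 = -9*0 = 0)
a = 105 (a = 5 - (-100 + 8*0) = 5 - (-100 + 0) = 5 - 1*(-100) = 5 + 100 = 105)
√(a + 28123) = √(105 + 28123) = √28228 = 2*√7057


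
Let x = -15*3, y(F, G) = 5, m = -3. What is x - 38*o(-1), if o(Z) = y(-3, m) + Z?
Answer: -197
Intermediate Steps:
x = -45
o(Z) = 5 + Z
x - 38*o(-1) = -45 - 38*(5 - 1) = -45 - 38*4 = -45 - 152 = -197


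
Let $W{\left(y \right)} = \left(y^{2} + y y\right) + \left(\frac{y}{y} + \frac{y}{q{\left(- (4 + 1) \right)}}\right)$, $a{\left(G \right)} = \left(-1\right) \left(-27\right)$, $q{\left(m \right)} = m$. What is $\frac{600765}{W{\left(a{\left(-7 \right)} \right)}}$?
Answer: $\frac{3003825}{7268} \approx 413.29$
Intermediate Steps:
$a{\left(G \right)} = 27$
$W{\left(y \right)} = 1 + 2 y^{2} - \frac{y}{5}$ ($W{\left(y \right)} = \left(y^{2} + y y\right) + \left(\frac{y}{y} + \frac{y}{\left(-1\right) \left(4 + 1\right)}\right) = \left(y^{2} + y^{2}\right) + \left(1 + \frac{y}{\left(-1\right) 5}\right) = 2 y^{2} + \left(1 + \frac{y}{-5}\right) = 2 y^{2} + \left(1 + y \left(- \frac{1}{5}\right)\right) = 2 y^{2} - \left(-1 + \frac{y}{5}\right) = 1 + 2 y^{2} - \frac{y}{5}$)
$\frac{600765}{W{\left(a{\left(-7 \right)} \right)}} = \frac{600765}{1 + 2 \cdot 27^{2} - \frac{27}{5}} = \frac{600765}{1 + 2 \cdot 729 - \frac{27}{5}} = \frac{600765}{1 + 1458 - \frac{27}{5}} = \frac{600765}{\frac{7268}{5}} = 600765 \cdot \frac{5}{7268} = \frac{3003825}{7268}$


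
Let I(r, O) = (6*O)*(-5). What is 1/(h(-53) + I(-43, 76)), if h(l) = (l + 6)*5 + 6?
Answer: -1/2509 ≈ -0.00039857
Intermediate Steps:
I(r, O) = -30*O
h(l) = 36 + 5*l (h(l) = (6 + l)*5 + 6 = (30 + 5*l) + 6 = 36 + 5*l)
1/(h(-53) + I(-43, 76)) = 1/((36 + 5*(-53)) - 30*76) = 1/((36 - 265) - 2280) = 1/(-229 - 2280) = 1/(-2509) = -1/2509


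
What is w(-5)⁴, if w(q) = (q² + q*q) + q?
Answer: 4100625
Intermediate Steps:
w(q) = q + 2*q² (w(q) = (q² + q²) + q = 2*q² + q = q + 2*q²)
w(-5)⁴ = (-5*(1 + 2*(-5)))⁴ = (-5*(1 - 10))⁴ = (-5*(-9))⁴ = 45⁴ = 4100625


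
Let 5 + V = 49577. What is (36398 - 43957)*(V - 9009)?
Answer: -306615717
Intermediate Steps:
V = 49572 (V = -5 + 49577 = 49572)
(36398 - 43957)*(V - 9009) = (36398 - 43957)*(49572 - 9009) = -7559*40563 = -306615717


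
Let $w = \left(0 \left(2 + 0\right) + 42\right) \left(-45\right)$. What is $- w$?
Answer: $1890$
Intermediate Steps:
$w = -1890$ ($w = \left(0 \cdot 2 + 42\right) \left(-45\right) = \left(0 + 42\right) \left(-45\right) = 42 \left(-45\right) = -1890$)
$- w = \left(-1\right) \left(-1890\right) = 1890$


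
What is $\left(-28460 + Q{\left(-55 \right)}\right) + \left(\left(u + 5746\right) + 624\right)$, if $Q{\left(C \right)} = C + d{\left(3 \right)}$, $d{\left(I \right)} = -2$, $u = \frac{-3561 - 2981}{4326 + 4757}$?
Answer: $- \frac{201167743}{9083} \approx -22148.0$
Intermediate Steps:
$u = - \frac{6542}{9083} \approx -0.72025$
$Q{\left(C \right)} = -2 + C$ ($Q{\left(C \right)} = C - 2 = -2 + C$)
$\left(-28460 + Q{\left(-55 \right)}\right) + \left(\left(u + 5746\right) + 624\right) = \left(-28460 - 57\right) + \left(\left(- \frac{6542}{9083} + 5746\right) + 624\right) = \left(-28460 - 57\right) + \left(\frac{52184376}{9083} + 624\right) = -28517 + \frac{57852168}{9083} = - \frac{201167743}{9083}$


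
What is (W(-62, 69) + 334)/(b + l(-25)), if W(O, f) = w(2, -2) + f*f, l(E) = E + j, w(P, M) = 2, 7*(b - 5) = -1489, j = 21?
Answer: -11893/494 ≈ -24.075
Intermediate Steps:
b = -1454/7 (b = 5 + (⅐)*(-1489) = 5 - 1489/7 = -1454/7 ≈ -207.71)
l(E) = 21 + E (l(E) = E + 21 = 21 + E)
W(O, f) = 2 + f² (W(O, f) = 2 + f*f = 2 + f²)
(W(-62, 69) + 334)/(b + l(-25)) = ((2 + 69²) + 334)/(-1454/7 + (21 - 25)) = ((2 + 4761) + 334)/(-1454/7 - 4) = (4763 + 334)/(-1482/7) = 5097*(-7/1482) = -11893/494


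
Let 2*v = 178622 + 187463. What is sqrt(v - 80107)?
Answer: sqrt(411742)/2 ≈ 320.84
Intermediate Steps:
v = 366085/2 (v = (178622 + 187463)/2 = (1/2)*366085 = 366085/2 ≈ 1.8304e+5)
sqrt(v - 80107) = sqrt(366085/2 - 80107) = sqrt(205871/2) = sqrt(411742)/2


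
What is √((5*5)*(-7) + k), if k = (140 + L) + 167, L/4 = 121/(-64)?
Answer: √1991/4 ≈ 11.155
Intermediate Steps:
L = -121/16 (L = 4*(121/(-64)) = 4*(121*(-1/64)) = 4*(-121/64) = -121/16 ≈ -7.5625)
k = 4791/16 (k = (140 - 121/16) + 167 = 2119/16 + 167 = 4791/16 ≈ 299.44)
√((5*5)*(-7) + k) = √((5*5)*(-7) + 4791/16) = √(25*(-7) + 4791/16) = √(-175 + 4791/16) = √(1991/16) = √1991/4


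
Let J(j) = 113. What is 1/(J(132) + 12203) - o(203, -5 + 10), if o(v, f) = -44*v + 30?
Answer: 109637033/12316 ≈ 8902.0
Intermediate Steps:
o(v, f) = 30 - 44*v
1/(J(132) + 12203) - o(203, -5 + 10) = 1/(113 + 12203) - (30 - 44*203) = 1/12316 - (30 - 8932) = 1/12316 - 1*(-8902) = 1/12316 + 8902 = 109637033/12316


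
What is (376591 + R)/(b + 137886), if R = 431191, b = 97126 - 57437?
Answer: 807782/177575 ≈ 4.5490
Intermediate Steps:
b = 39689
(376591 + R)/(b + 137886) = (376591 + 431191)/(39689 + 137886) = 807782/177575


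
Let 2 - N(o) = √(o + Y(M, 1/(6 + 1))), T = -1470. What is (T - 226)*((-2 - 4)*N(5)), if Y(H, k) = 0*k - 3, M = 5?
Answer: 20352 - 10176*√2 ≈ 5961.0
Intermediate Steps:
Y(H, k) = -3 (Y(H, k) = 0 - 3 = -3)
N(o) = 2 - √(-3 + o) (N(o) = 2 - √(o - 3) = 2 - √(-3 + o))
(T - 226)*((-2 - 4)*N(5)) = (-1470 - 226)*((-2 - 4)*(2 - √(-3 + 5))) = -(-10176)*(2 - √2) = -1696*(-12 + 6*√2) = 20352 - 10176*√2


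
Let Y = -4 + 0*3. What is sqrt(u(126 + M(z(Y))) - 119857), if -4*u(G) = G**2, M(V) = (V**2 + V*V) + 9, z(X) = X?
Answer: I*sqrt(507317)/2 ≈ 356.13*I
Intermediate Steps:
Y = -4 (Y = -4 + 0 = -4)
M(V) = 9 + 2*V**2 (M(V) = (V**2 + V**2) + 9 = 2*V**2 + 9 = 9 + 2*V**2)
u(G) = -G**2/4
sqrt(u(126 + M(z(Y))) - 119857) = sqrt(-(126 + (9 + 2*(-4)**2))**2/4 - 119857) = sqrt(-(126 + (9 + 2*16))**2/4 - 119857) = sqrt(-(126 + (9 + 32))**2/4 - 119857) = sqrt(-(126 + 41)**2/4 - 119857) = sqrt(-1/4*167**2 - 119857) = sqrt(-1/4*27889 - 119857) = sqrt(-27889/4 - 119857) = sqrt(-507317/4) = I*sqrt(507317)/2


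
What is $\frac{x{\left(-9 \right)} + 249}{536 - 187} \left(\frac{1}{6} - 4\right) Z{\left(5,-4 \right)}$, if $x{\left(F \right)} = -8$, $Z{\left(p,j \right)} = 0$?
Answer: $0$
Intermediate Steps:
$\frac{x{\left(-9 \right)} + 249}{536 - 187} \left(\frac{1}{6} - 4\right) Z{\left(5,-4 \right)} = \frac{-8 + 249}{536 - 187} \left(\frac{1}{6} - 4\right) 0 = \frac{241}{349} \left(\frac{1}{6} - 4\right) 0 = 241 \cdot \frac{1}{349} \left(\left(- \frac{23}{6}\right) 0\right) = \frac{241}{349} \cdot 0 = 0$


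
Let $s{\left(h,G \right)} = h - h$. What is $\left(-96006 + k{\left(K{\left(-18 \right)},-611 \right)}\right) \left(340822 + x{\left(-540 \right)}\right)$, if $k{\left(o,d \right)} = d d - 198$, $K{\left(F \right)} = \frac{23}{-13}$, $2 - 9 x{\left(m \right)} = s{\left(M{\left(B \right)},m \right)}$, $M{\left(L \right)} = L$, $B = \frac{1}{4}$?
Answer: $\frac{850028685800}{9} \approx 9.4448 \cdot 10^{10}$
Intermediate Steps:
$B = \frac{1}{4} \approx 0.25$
$s{\left(h,G \right)} = 0$
$x{\left(m \right)} = \frac{2}{9}$ ($x{\left(m \right)} = \frac{2}{9} - 0 = \frac{2}{9} + 0 = \frac{2}{9}$)
$K{\left(F \right)} = - \frac{23}{13}$ ($K{\left(F \right)} = 23 \left(- \frac{1}{13}\right) = - \frac{23}{13}$)
$k{\left(o,d \right)} = -198 + d^{2}$ ($k{\left(o,d \right)} = d^{2} - 198 = -198 + d^{2}$)
$\left(-96006 + k{\left(K{\left(-18 \right)},-611 \right)}\right) \left(340822 + x{\left(-540 \right)}\right) = \left(-96006 - \left(198 - \left(-611\right)^{2}\right)\right) \left(340822 + \frac{2}{9}\right) = \left(-96006 + \left(-198 + 373321\right)\right) \frac{3067400}{9} = \left(-96006 + 373123\right) \frac{3067400}{9} = 277117 \cdot \frac{3067400}{9} = \frac{850028685800}{9}$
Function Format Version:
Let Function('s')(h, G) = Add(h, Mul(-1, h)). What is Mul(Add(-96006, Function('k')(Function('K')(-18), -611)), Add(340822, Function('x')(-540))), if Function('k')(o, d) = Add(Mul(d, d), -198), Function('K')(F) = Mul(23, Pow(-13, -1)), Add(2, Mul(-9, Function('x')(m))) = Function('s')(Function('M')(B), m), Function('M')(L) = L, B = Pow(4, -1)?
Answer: Rational(850028685800, 9) ≈ 9.4448e+10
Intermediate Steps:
B = Rational(1, 4) ≈ 0.25000
Function('s')(h, G) = 0
Function('x')(m) = Rational(2, 9) (Function('x')(m) = Add(Rational(2, 9), Mul(Rational(-1, 9), 0)) = Add(Rational(2, 9), 0) = Rational(2, 9))
Function('K')(F) = Rational(-23, 13) (Function('K')(F) = Mul(23, Rational(-1, 13)) = Rational(-23, 13))
Function('k')(o, d) = Add(-198, Pow(d, 2)) (Function('k')(o, d) = Add(Pow(d, 2), -198) = Add(-198, Pow(d, 2)))
Mul(Add(-96006, Function('k')(Function('K')(-18), -611)), Add(340822, Function('x')(-540))) = Mul(Add(-96006, Add(-198, Pow(-611, 2))), Add(340822, Rational(2, 9))) = Mul(Add(-96006, Add(-198, 373321)), Rational(3067400, 9)) = Mul(Add(-96006, 373123), Rational(3067400, 9)) = Mul(277117, Rational(3067400, 9)) = Rational(850028685800, 9)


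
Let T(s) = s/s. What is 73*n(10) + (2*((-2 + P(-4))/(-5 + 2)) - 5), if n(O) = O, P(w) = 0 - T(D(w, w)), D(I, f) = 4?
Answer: 727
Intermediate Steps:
T(s) = 1
P(w) = -1 (P(w) = 0 - 1*1 = 0 - 1 = -1)
73*n(10) + (2*((-2 + P(-4))/(-5 + 2)) - 5) = 73*10 + (2*((-2 - 1)/(-5 + 2)) - 5) = 730 + (2*(-3/(-3)) - 5) = 730 + (2*(-3*(-⅓)) - 5) = 730 + (2*1 - 5) = 730 + (2 - 5) = 730 - 3 = 727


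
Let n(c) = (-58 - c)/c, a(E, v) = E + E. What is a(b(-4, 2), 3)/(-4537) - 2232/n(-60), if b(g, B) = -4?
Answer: 303797528/4537 ≈ 66960.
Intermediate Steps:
a(E, v) = 2*E
n(c) = (-58 - c)/c
a(b(-4, 2), 3)/(-4537) - 2232/n(-60) = (2*(-4))/(-4537) - 2232*(-60/(-58 - 1*(-60))) = -8*(-1/4537) - 2232*(-60/(-58 + 60)) = 8/4537 - 2232/((-1/60*2)) = 8/4537 - 2232/(-1/30) = 8/4537 - 2232*(-30) = 8/4537 + 66960 = 303797528/4537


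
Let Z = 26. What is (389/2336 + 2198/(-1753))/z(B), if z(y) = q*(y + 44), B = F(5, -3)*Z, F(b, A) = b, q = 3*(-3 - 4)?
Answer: 4452611/14963159232 ≈ 0.00029757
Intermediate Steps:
q = -21 (q = 3*(-7) = -21)
B = 130 (B = 5*26 = 130)
z(y) = -924 - 21*y (z(y) = -21*(y + 44) = -21*(44 + y) = -924 - 21*y)
(389/2336 + 2198/(-1753))/z(B) = (389/2336 + 2198/(-1753))/(-924 - 21*130) = (389*(1/2336) + 2198*(-1/1753))/(-924 - 2730) = (389/2336 - 2198/1753)/(-3654) = -4452611/4095008*(-1/3654) = 4452611/14963159232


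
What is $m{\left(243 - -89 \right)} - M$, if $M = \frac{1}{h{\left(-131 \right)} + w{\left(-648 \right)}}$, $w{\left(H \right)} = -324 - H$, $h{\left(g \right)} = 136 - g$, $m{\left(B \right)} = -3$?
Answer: $- \frac{1774}{591} \approx -3.0017$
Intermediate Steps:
$M = \frac{1}{591}$ ($M = \frac{1}{\left(136 - -131\right) - -324} = \frac{1}{\left(136 + 131\right) + \left(-324 + 648\right)} = \frac{1}{267 + 324} = \frac{1}{591} \approx 0.001692$)
$m{\left(243 - -89 \right)} - M = -3 - \frac{1}{591} = - \frac{1774}{591}$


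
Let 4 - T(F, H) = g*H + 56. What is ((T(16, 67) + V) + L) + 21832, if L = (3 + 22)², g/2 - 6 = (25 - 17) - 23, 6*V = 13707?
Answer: 51791/2 ≈ 25896.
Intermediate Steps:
V = 4569/2 (V = (⅙)*13707 = 4569/2 ≈ 2284.5)
g = -18 (g = 12 + 2*((25 - 17) - 23) = 12 + 2*(8 - 23) = 12 + 2*(-15) = 12 - 30 = -18)
T(F, H) = -52 + 18*H (T(F, H) = 4 - (-18*H + 56) = 4 - (56 - 18*H) = 4 + (-56 + 18*H) = -52 + 18*H)
L = 625 (L = 25² = 625)
((T(16, 67) + V) + L) + 21832 = (((-52 + 18*67) + 4569/2) + 625) + 21832 = (((-52 + 1206) + 4569/2) + 625) + 21832 = ((1154 + 4569/2) + 625) + 21832 = (6877/2 + 625) + 21832 = 8127/2 + 21832 = 51791/2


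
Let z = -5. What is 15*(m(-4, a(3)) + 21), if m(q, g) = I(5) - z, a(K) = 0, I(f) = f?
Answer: 465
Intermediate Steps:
m(q, g) = 10 (m(q, g) = 5 - 1*(-5) = 5 + 5 = 10)
15*(m(-4, a(3)) + 21) = 15*(10 + 21) = 15*31 = 465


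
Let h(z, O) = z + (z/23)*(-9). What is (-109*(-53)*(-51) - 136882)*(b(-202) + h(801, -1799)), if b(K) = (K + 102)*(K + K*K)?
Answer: 40291456419474/23 ≈ 1.7518e+12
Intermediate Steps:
b(K) = (102 + K)*(K + K²)
h(z, O) = 14*z/23 (h(z, O) = z + (z*(1/23))*(-9) = z + (z/23)*(-9) = z - 9*z/23 = 14*z/23)
(-109*(-53)*(-51) - 136882)*(b(-202) + h(801, -1799)) = (-109*(-53)*(-51) - 136882)*(-202*(102 + (-202)² + 103*(-202)) + (14/23)*801) = (5777*(-51) - 136882)*(-202*(102 + 40804 - 20806) + 11214/23) = (-294627 - 136882)*(-202*20100 + 11214/23) = -431509*(-4060200 + 11214/23) = -431509*(-93373386/23) = 40291456419474/23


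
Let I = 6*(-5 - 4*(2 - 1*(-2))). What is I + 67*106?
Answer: 6976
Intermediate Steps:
I = -126 (I = 6*(-5 - 4*(2 + 2)) = 6*(-5 - 4*4) = 6*(-5 - 16) = 6*(-21) = -126)
I + 67*106 = -126 + 67*106 = -126 + 7102 = 6976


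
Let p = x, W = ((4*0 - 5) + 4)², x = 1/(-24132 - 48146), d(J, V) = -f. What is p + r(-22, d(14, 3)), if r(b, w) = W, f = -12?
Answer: 72277/72278 ≈ 0.99999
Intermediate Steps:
d(J, V) = 12 (d(J, V) = -1*(-12) = 12)
x = -1/72278 (x = 1/(-72278) = -1/72278 ≈ -1.3835e-5)
W = 1 (W = ((0 - 5) + 4)² = (-5 + 4)² = (-1)² = 1)
r(b, w) = 1
p = -1/72278 ≈ -1.3835e-5
p + r(-22, d(14, 3)) = -1/72278 + 1 = 72277/72278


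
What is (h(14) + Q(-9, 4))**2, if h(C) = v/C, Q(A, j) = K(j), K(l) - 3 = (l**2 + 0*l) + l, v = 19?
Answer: 116281/196 ≈ 593.27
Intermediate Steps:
K(l) = 3 + l + l**2 (K(l) = 3 + ((l**2 + 0*l) + l) = 3 + ((l**2 + 0) + l) = 3 + (l**2 + l) = 3 + (l + l**2) = 3 + l + l**2)
Q(A, j) = 3 + j + j**2
h(C) = 19/C
(h(14) + Q(-9, 4))**2 = (19/14 + (3 + 4 + 4**2))**2 = (19*(1/14) + (3 + 4 + 16))**2 = (19/14 + 23)**2 = (341/14)**2 = 116281/196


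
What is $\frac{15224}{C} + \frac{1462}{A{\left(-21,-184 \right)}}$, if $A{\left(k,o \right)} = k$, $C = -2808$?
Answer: $- \frac{184375}{2457} \approx -75.041$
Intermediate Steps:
$\frac{15224}{C} + \frac{1462}{A{\left(-21,-184 \right)}} = \frac{15224}{-2808} + \frac{1462}{-21} = 15224 \left(- \frac{1}{2808}\right) + 1462 \left(- \frac{1}{21}\right) = - \frac{1903}{351} - \frac{1462}{21} = - \frac{184375}{2457}$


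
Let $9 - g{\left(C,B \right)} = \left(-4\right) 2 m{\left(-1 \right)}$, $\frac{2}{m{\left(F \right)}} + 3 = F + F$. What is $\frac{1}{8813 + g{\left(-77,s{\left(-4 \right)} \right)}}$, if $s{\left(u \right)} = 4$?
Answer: $\frac{5}{44094} \approx 0.00011339$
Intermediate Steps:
$m{\left(F \right)} = \frac{2}{-3 + 2 F}$ ($m{\left(F \right)} = \frac{2}{-3 + \left(F + F\right)} = \frac{2}{-3 + 2 F}$)
$g{\left(C,B \right)} = \frac{29}{5}$ ($g{\left(C,B \right)} = 9 - \left(-4\right) 2 \frac{2}{-3 + 2 \left(-1\right)} = 9 - - 8 \frac{2}{-3 - 2} = 9 - - 8 \frac{2}{-5} = 9 - - 8 \cdot 2 \left(- \frac{1}{5}\right) = 9 - \left(-8\right) \left(- \frac{2}{5}\right) = 9 - \frac{16}{5} = \frac{29}{5}$)
$\frac{1}{8813 + g{\left(-77,s{\left(-4 \right)} \right)}} = \frac{1}{8813 + \frac{29}{5}} = \frac{1}{\frac{44094}{5}} = \frac{5}{44094}$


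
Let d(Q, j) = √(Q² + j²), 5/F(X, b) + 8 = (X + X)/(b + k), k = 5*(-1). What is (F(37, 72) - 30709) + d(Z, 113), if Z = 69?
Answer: -14187893/462 + √17530 ≈ -30577.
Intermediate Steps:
k = -5
F(X, b) = 5/(-8 + 2*X/(-5 + b)) (F(X, b) = 5/(-8 + (X + X)/(b - 5)) = 5/(-8 + (2*X)/(-5 + b)) = 5/(-8 + 2*X/(-5 + b)))
(F(37, 72) - 30709) + d(Z, 113) = (5*(-5 + 72)/(2*(20 + 37 - 4*72)) - 30709) + √(69² + 113²) = ((5/2)*67/(20 + 37 - 288) - 30709) + √(4761 + 12769) = ((5/2)*67/(-231) - 30709) + √17530 = ((5/2)*(-1/231)*67 - 30709) + √17530 = (-335/462 - 30709) + √17530 = -14187893/462 + √17530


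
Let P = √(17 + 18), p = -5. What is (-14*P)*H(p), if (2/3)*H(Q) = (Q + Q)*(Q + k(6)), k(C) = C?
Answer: 210*√35 ≈ 1242.4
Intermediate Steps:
P = √35 ≈ 5.9161
H(Q) = 3*Q*(6 + Q) (H(Q) = 3*((Q + Q)*(Q + 6))/2 = 3*((2*Q)*(6 + Q))/2 = 3*(2*Q*(6 + Q))/2 = 3*Q*(6 + Q))
(-14*P)*H(p) = (-14*√35)*(3*(-5)*(6 - 5)) = (-14*√35)*(3*(-5)*1) = -14*√35*(-15) = 210*√35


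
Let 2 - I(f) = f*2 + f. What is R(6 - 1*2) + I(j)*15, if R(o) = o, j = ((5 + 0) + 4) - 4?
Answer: -191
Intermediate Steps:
j = 5 (j = (5 + 4) - 4 = 9 - 4 = 5)
I(f) = 2 - 3*f (I(f) = 2 - (f*2 + f) = 2 - (2*f + f) = 2 - 3*f)
R(6 - 1*2) + I(j)*15 = (6 - 1*2) + (2 - 3*5)*15 = (6 - 2) + (2 - 15)*15 = 4 - 13*15 = 4 - 195 = -191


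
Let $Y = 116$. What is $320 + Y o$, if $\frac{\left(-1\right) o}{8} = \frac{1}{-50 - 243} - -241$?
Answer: $- \frac{65434176}{293} \approx -2.2332 \cdot 10^{5}$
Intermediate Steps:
$o = - \frac{564896}{293}$ ($o = - 8 \left(\frac{1}{-50 - 243} - -241\right) = - 8 \left(\frac{1}{-293} + 241\right) = - 8 \left(- \frac{1}{293} + 241\right) = \left(-8\right) \frac{70612}{293} = - \frac{564896}{293} \approx -1928.0$)
$320 + Y o = 320 + 116 \left(- \frac{564896}{293}\right) = 320 - \frac{65527936}{293} = - \frac{65434176}{293}$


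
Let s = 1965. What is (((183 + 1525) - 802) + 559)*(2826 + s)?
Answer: 7018815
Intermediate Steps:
(((183 + 1525) - 802) + 559)*(2826 + s) = (((183 + 1525) - 802) + 559)*(2826 + 1965) = ((1708 - 802) + 559)*4791 = (906 + 559)*4791 = 1465*4791 = 7018815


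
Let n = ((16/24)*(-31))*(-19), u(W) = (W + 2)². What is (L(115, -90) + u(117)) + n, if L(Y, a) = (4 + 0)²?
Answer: 43709/3 ≈ 14570.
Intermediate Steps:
L(Y, a) = 16 (L(Y, a) = 4² = 16)
u(W) = (2 + W)²
n = 1178/3 (n = ((16*(1/24))*(-31))*(-19) = ((⅔)*(-31))*(-19) = -62/3*(-19) = 1178/3 ≈ 392.67)
(L(115, -90) + u(117)) + n = (16 + (2 + 117)²) + 1178/3 = (16 + 119²) + 1178/3 = (16 + 14161) + 1178/3 = 14177 + 1178/3 = 43709/3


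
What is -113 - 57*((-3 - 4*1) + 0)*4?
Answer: 1483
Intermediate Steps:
-113 - 57*((-3 - 4*1) + 0)*4 = -113 - 57*((-3 - 4) + 0)*4 = -113 - 57*(-7 + 0)*4 = -113 - (-399)*4 = -113 - 57*(-28) = -113 + 1596 = 1483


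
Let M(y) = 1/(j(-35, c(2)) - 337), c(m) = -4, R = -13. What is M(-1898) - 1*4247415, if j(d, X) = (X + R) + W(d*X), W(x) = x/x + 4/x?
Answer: -52472564945/12354 ≈ -4.2474e+6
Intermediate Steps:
W(x) = 1 + 4/x
j(d, X) = -13 + X + (4 + X*d)/(X*d) (j(d, X) = (X - 13) + (4 + d*X)/((d*X)) = (-13 + X) + (4 + X*d)/((X*d)) = (-13 + X) + (1/(X*d))*(4 + X*d) = (-13 + X) + (4 + X*d)/(X*d) = -13 + X + (4 + X*d)/(X*d))
M(y) = -35/12354 (M(y) = 1/((-12 - 4 + 4/(-4*(-35))) - 337) = 1/((-12 - 4 + 4*(-¼)*(-1/35)) - 337) = 1/((-12 - 4 + 1/35) - 337) = 1/(-559/35 - 337) = 1/(-12354/35) = -35/12354)
M(-1898) - 1*4247415 = -35/12354 - 1*4247415 = -35/12354 - 4247415 = -52472564945/12354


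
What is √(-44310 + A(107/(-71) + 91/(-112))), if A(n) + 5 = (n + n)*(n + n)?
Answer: I*√14290139335/568 ≈ 210.46*I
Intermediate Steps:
A(n) = -5 + 4*n² (A(n) = -5 + (n + n)*(n + n) = -5 + (2*n)*(2*n) = -5 + 4*n²)
√(-44310 + A(107/(-71) + 91/(-112))) = √(-44310 + (-5 + 4*(107/(-71) + 91/(-112))²)) = √(-44310 + (-5 + 4*(107*(-1/71) + 91*(-1/112))²)) = √(-44310 + (-5 + 4*(-107/71 - 13/16)²)) = √(-44310 + (-5 + 4*(-2635/1136)²)) = √(-44310 + (-5 + 4*(6943225/1290496))) = √(-44310 + (-5 + 6943225/322624)) = √(-44310 + 5330105/322624) = √(-14290139335/322624) = I*√14290139335/568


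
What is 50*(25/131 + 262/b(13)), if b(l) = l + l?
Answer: 874300/1703 ≈ 513.39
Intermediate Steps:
b(l) = 2*l
50*(25/131 + 262/b(13)) = 50*(25/131 + 262/((2*13))) = 50*(25*(1/131) + 262/26) = 50*(25/131 + 262*(1/26)) = 50*(25/131 + 131/13) = 50*(17486/1703) = 874300/1703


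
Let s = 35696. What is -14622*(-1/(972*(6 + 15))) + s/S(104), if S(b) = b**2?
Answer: 4618637/1149876 ≈ 4.0166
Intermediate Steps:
-14622*(-1/(972*(6 + 15))) + s/S(104) = -14622*(-1/(972*(6 + 15))) + 35696/(104**2) = -14622/((-972*21)) + 35696/10816 = -14622/(-20412) + 35696*(1/10816) = -14622*(-1/20412) + 2231/676 = 2437/3402 + 2231/676 = 4618637/1149876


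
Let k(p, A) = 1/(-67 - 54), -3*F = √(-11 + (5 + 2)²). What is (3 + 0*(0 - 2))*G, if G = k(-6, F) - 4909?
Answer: -1781970/121 ≈ -14727.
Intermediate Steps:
F = -√38/3 (F = -√(-11 + (5 + 2)²)/3 = -√(-11 + 7²)/3 = -√(-11 + 49)/3 = -√38/3 ≈ -2.0548)
k(p, A) = -1/121 (k(p, A) = 1/(-121) = -1/121)
G = -593990/121 (G = -1/121 - 4909 = -593990/121 ≈ -4909.0)
(3 + 0*(0 - 2))*G = (3 + 0*(0 - 2))*(-593990/121) = (3 + 0*(-2))*(-593990/121) = (3 + 0)*(-593990/121) = 3*(-593990/121) = -1781970/121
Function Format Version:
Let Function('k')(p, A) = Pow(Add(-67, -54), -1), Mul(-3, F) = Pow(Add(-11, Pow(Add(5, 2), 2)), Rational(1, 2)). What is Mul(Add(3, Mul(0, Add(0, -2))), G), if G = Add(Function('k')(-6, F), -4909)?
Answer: Rational(-1781970, 121) ≈ -14727.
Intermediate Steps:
F = Mul(Rational(-1, 3), Pow(38, Rational(1, 2))) (F = Mul(Rational(-1, 3), Pow(Add(-11, Pow(Add(5, 2), 2)), Rational(1, 2))) = Mul(Rational(-1, 3), Pow(Add(-11, Pow(7, 2)), Rational(1, 2))) = Mul(Rational(-1, 3), Pow(Add(-11, 49), Rational(1, 2))) = Mul(Rational(-1, 3), Pow(38, Rational(1, 2))) ≈ -2.0548)
Function('k')(p, A) = Rational(-1, 121) (Function('k')(p, A) = Pow(-121, -1) = Rational(-1, 121))
G = Rational(-593990, 121) (G = Add(Rational(-1, 121), -4909) = Rational(-593990, 121) ≈ -4909.0)
Mul(Add(3, Mul(0, Add(0, -2))), G) = Mul(Add(3, Mul(0, Add(0, -2))), Rational(-593990, 121)) = Mul(Add(3, Mul(0, -2)), Rational(-593990, 121)) = Mul(Add(3, 0), Rational(-593990, 121)) = Mul(3, Rational(-593990, 121)) = Rational(-1781970, 121)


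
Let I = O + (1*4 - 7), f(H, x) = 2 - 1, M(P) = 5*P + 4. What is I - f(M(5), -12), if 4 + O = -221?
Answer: -229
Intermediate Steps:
M(P) = 4 + 5*P
O = -225 (O = -4 - 221 = -225)
f(H, x) = 1
I = -228 (I = -225 + (1*4 - 7) = -225 + (4 - 7) = -225 - 3 = -228)
I - f(M(5), -12) = -228 - 1*1 = -228 - 1 = -229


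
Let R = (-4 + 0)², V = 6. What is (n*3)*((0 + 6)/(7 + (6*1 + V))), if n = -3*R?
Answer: -864/19 ≈ -45.474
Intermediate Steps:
R = 16 (R = (-4)² = 16)
n = -48 (n = -3*16 = -48)
(n*3)*((0 + 6)/(7 + (6*1 + V))) = (-48*3)*((0 + 6)/(7 + (6*1 + 6))) = -864/(7 + (6 + 6)) = -864/(7 + 12) = -864/19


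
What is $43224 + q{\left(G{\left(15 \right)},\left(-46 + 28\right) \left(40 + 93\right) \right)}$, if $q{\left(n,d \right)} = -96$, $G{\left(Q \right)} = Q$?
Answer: $43128$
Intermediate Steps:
$43224 + q{\left(G{\left(15 \right)},\left(-46 + 28\right) \left(40 + 93\right) \right)} = 43224 - 96 = 43128$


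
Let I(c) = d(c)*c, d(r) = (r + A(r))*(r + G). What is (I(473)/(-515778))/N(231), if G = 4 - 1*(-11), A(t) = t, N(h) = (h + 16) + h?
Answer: -54589876/61635471 ≈ -0.88569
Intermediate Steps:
N(h) = 16 + 2*h (N(h) = (16 + h) + h = 16 + 2*h)
G = 15 (G = 4 + 11 = 15)
d(r) = 2*r*(15 + r) (d(r) = (r + r)*(r + 15) = (2*r)*(15 + r) = 2*r*(15 + r))
I(c) = 2*c**2*(15 + c) (I(c) = (2*c*(15 + c))*c = 2*c**2*(15 + c))
(I(473)/(-515778))/N(231) = ((2*473**2*(15 + 473))/(-515778))/(16 + 2*231) = ((2*223729*488)*(-1/515778))/(16 + 462) = (218359504*(-1/515778))/478 = -109179752/257889*1/478 = -54589876/61635471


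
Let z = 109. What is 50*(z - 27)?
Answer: 4100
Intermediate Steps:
50*(z - 27) = 50*(109 - 27) = 50*82 = 4100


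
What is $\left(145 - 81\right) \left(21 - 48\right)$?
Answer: $-1728$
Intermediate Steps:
$\left(145 - 81\right) \left(21 - 48\right) = 64 \left(21 - 48\right) = 64 \left(-27\right) = -1728$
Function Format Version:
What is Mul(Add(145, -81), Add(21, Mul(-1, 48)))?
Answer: -1728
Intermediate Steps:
Mul(Add(145, -81), Add(21, Mul(-1, 48))) = Mul(64, Add(21, -48)) = Mul(64, -27) = -1728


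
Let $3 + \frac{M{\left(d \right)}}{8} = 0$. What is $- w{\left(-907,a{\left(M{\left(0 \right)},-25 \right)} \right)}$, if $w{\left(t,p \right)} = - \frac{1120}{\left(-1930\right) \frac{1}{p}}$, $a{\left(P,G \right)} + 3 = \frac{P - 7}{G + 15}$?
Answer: $- \frac{56}{965} \approx -0.058031$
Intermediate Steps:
$M{\left(d \right)} = -24$ ($M{\left(d \right)} = -24 + 8 \cdot 0 = -24 + 0 = -24$)
$a{\left(P,G \right)} = -3 + \frac{-7 + P}{15 + G}$ ($a{\left(P,G \right)} = -3 + \frac{P - 7}{G + 15} = -3 + \frac{-7 + P}{15 + G}$)
$w{\left(t,p \right)} = \frac{112 p}{193}$ ($w{\left(t,p \right)} = - 1120 \left(- \frac{p}{1930}\right) = \frac{112 p}{193}$)
$- w{\left(-907,a{\left(M{\left(0 \right)},-25 \right)} \right)} = - \frac{112 \frac{-52 - 24 - -75}{15 - 25}}{193} = - \frac{112 \frac{-52 - 24 + 75}{-10}}{193} = - \frac{112 \left(\left(- \frac{1}{10}\right) \left(-1\right)\right)}{193} = - \frac{112}{193 \cdot 10} = \left(-1\right) \frac{56}{965} = - \frac{56}{965}$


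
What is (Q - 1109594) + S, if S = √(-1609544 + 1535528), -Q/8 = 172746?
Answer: -2491562 + 12*I*√514 ≈ -2.4916e+6 + 272.06*I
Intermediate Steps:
Q = -1381968 (Q = -8*172746 = -1381968)
S = 12*I*√514 (S = √(-74016) = 12*I*√514 ≈ 272.06*I)
(Q - 1109594) + S = (-1381968 - 1109594) + 12*I*√514 = -2491562 + 12*I*√514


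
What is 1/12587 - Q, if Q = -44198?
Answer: 556320227/12587 ≈ 44198.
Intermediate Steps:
1/12587 - Q = 1/12587 - 1*(-44198) = 1/12587 + 44198 = 556320227/12587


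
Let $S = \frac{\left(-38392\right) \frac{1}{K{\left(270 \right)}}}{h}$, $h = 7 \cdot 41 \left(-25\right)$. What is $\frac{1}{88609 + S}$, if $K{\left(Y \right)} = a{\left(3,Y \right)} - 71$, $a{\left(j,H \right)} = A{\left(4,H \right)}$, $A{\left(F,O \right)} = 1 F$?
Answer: $\frac{480725}{42596523133} \approx 1.1286 \cdot 10^{-5}$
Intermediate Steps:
$A{\left(F,O \right)} = F$
$a{\left(j,H \right)} = 4$
$K{\left(Y \right)} = -67$ ($K{\left(Y \right)} = 4 - 71 = -67$)
$h = -7175$ ($h = 287 \left(-25\right) = -7175$)
$S = - \frac{38392}{480725}$ ($S = \frac{\left(-38392\right) \frac{1}{-67}}{-7175} = \left(-38392\right) \left(- \frac{1}{67}\right) \left(- \frac{1}{7175}\right) = \frac{38392}{67} \left(- \frac{1}{7175}\right) = - \frac{38392}{480725} \approx -0.079863$)
$\frac{1}{88609 + S} = \frac{1}{88609 - \frac{38392}{480725}} = \frac{1}{\frac{42596523133}{480725}} = \frac{480725}{42596523133}$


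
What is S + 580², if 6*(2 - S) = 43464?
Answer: 329158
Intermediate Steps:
S = -7242 (S = 2 - ⅙*43464 = 2 - 7244 = -7242)
S + 580² = -7242 + 580² = -7242 + 336400 = 329158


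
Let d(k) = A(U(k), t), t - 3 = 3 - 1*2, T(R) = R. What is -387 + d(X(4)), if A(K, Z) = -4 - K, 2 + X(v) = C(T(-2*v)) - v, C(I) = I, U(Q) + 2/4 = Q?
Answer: -753/2 ≈ -376.50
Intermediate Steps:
t = 4 (t = 3 + (3 - 1*2) = 3 + (3 - 2) = 3 + 1 = 4)
U(Q) = -½ + Q
X(v) = -2 - 3*v (X(v) = -2 + (-2*v - v) = -2 - 3*v)
d(k) = -7/2 - k (d(k) = -4 - (-½ + k) = -4 + (½ - k) = -7/2 - k)
-387 + d(X(4)) = -387 + (-7/2 - (-2 - 3*4)) = -387 + (-7/2 - (-2 - 12)) = -387 + (-7/2 - 1*(-14)) = -387 + (-7/2 + 14) = -387 + 21/2 = -753/2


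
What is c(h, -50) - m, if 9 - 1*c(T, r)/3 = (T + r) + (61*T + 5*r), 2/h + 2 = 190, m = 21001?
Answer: -943571/47 ≈ -20076.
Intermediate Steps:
h = 1/94 (h = 2/(-2 + 190) = 2/188 = 2*(1/188) = 1/94 ≈ 0.010638)
c(T, r) = 27 - 186*T - 18*r (c(T, r) = 27 - 3*((T + r) + (61*T + 5*r)) = 27 - 3*((T + r) + (5*r + 61*T)) = 27 - 3*(6*r + 62*T) = 27 + (-186*T - 18*r) = 27 - 186*T - 18*r)
c(h, -50) - m = (27 - 186*1/94 - 18*(-50)) - 1*21001 = (27 - 93/47 + 900) - 21001 = 43476/47 - 21001 = -943571/47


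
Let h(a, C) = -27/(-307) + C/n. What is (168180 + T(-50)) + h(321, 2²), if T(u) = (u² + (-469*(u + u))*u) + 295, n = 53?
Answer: -35373558116/16271 ≈ -2.1740e+6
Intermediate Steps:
T(u) = 295 - 937*u² (T(u) = (u² + (-938*u)*u) + 295 = (u² - 938*u²) + 295 = -937*u² + 295 = 295 - 937*u²)
h(a, C) = 27/307 + C/53 (h(a, C) = -27/(-307) + C/53 = -27*(-1/307) + C*(1/53) = 27/307 + C/53)
(168180 + T(-50)) + h(321, 2²) = (168180 + (295 - 937*(-50)²)) + (27/307 + (1/53)*2²) = (168180 + (295 - 937*2500)) + (27/307 + (1/53)*4) = (168180 + (295 - 2342500)) + (27/307 + 4/53) = (168180 - 2342205) + 2659/16271 = -2174025 + 2659/16271 = -35373558116/16271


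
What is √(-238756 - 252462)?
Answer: I*√491218 ≈ 700.87*I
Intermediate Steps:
√(-238756 - 252462) = √(-491218) = I*√491218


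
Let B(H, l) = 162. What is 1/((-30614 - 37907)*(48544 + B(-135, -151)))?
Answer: -1/3337383826 ≈ -2.9964e-10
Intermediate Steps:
1/((-30614 - 37907)*(48544 + B(-135, -151))) = 1/((-30614 - 37907)*(48544 + 162)) = 1/(-68521*48706) = 1/(-3337383826) = -1/3337383826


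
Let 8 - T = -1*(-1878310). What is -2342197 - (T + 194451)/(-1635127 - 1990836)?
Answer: -8492721344562/3625963 ≈ -2.3422e+6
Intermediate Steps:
T = -1878302 (T = 8 - (-1)*(-1878310) = 8 - 1*1878310 = 8 - 1878310 = -1878302)
-2342197 - (T + 194451)/(-1635127 - 1990836) = -2342197 - (-1878302 + 194451)/(-1635127 - 1990836) = -2342197 - (-1683851)/(-3625963) = -2342197 - (-1683851)*(-1)/3625963 = -2342197 - 1*1683851/3625963 = -2342197 - 1683851/3625963 = -8492721344562/3625963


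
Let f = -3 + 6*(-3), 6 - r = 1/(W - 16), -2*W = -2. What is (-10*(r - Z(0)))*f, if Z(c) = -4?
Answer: 2114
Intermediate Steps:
W = 1 (W = -½*(-2) = 1)
r = 91/15 (r = 6 - 1/(1 - 16) = 6 - 1/(-15) = 6 - 1*(-1/15) = 6 + 1/15 = 91/15 ≈ 6.0667)
f = -21 (f = -3 - 18 = -21)
(-10*(r - Z(0)))*f = -10*(91/15 - 1*(-4))*(-21) = -10*(91/15 + 4)*(-21) = -10*151/15*(-21) = -302/3*(-21) = 2114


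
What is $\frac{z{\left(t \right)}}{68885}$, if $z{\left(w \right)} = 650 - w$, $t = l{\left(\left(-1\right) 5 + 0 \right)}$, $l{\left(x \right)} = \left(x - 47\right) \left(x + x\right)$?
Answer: $\frac{26}{13777} \approx 0.0018872$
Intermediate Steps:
$l{\left(x \right)} = 2 x \left(-47 + x\right)$ ($l{\left(x \right)} = \left(-47 + x\right) 2 x = 2 x \left(-47 + x\right)$)
$t = 520$ ($t = 2 \left(\left(-1\right) 5 + 0\right) \left(-47 + \left(\left(-1\right) 5 + 0\right)\right) = 2 \left(-5 + 0\right) \left(-47 + \left(-5 + 0\right)\right) = 2 \left(-5\right) \left(-47 - 5\right) = 2 \left(-5\right) \left(-52\right) = 520$)
$\frac{z{\left(t \right)}}{68885} = \frac{650 - 520}{68885} = \left(650 - 520\right) \frac{1}{68885} = 130 \cdot \frac{1}{68885} = \frac{26}{13777}$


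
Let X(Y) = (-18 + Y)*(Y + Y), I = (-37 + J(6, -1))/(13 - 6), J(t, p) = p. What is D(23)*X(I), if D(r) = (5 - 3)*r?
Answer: 573344/49 ≈ 11701.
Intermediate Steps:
I = -38/7 (I = (-37 - 1)/(13 - 6) = -38/7 ≈ -5.4286)
X(Y) = 2*Y*(-18 + Y) (X(Y) = (-18 + Y)*(2*Y) = 2*Y*(-18 + Y))
D(r) = 2*r
D(23)*X(I) = (2*23)*(2*(-38/7)*(-18 - 38/7)) = 46*(2*(-38/7)*(-164/7)) = 46*(12464/49) = 573344/49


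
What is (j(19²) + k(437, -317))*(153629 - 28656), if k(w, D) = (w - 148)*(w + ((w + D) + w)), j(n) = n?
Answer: 35945609071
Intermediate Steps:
k(w, D) = (-148 + w)*(D + 3*w) (k(w, D) = (-148 + w)*(w + ((D + w) + w)) = (-148 + w)*(w + (D + 2*w)) = (-148 + w)*(D + 3*w))
(j(19²) + k(437, -317))*(153629 - 28656) = (19² + (-444*437 - 148*(-317) + 3*437² - 317*437))*(153629 - 28656) = (361 + (-194028 + 46916 + 3*190969 - 138529))*124973 = (361 + (-194028 + 46916 + 572907 - 138529))*124973 = (361 + 287266)*124973 = 287627*124973 = 35945609071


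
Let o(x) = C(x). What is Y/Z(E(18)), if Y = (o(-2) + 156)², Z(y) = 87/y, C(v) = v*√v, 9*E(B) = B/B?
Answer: 24328/783 - 208*I*√2/261 ≈ 31.07 - 1.127*I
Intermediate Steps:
E(B) = ⅑ (E(B) = (B/B)/9 = (⅑)*1 = ⅑)
C(v) = v^(3/2)
o(x) = x^(3/2)
Y = (156 - 2*I*√2)² (Y = ((-2)^(3/2) + 156)² = (-2*I*√2 + 156)² = (156 - 2*I*√2)² ≈ 24328.0 - 882.47*I)
Y/Z(E(18)) = (24328 - 624*I*√2)/((87/(⅑))) = (24328 - 624*I*√2)/((87*9)) = (24328 - 624*I*√2)/783 = (24328 - 624*I*√2)*(1/783) = 24328/783 - 208*I*√2/261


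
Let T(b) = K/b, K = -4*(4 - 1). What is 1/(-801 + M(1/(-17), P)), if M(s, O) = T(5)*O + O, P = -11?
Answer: -5/3928 ≈ -0.0012729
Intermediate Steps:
K = -12 (K = -4*3 = -12)
T(b) = -12/b
M(s, O) = -7*O/5 (M(s, O) = (-12/5)*O + O = (-12*⅕)*O + O = -12*O/5 + O = -7*O/5)
1/(-801 + M(1/(-17), P)) = 1/(-801 - 7/5*(-11)) = 1/(-801 + 77/5) = 1/(-3928/5) = -5/3928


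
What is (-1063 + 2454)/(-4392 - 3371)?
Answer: -1391/7763 ≈ -0.17918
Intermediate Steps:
(-1063 + 2454)/(-4392 - 3371) = 1391/(-7763) = 1391*(-1/7763) = -1391/7763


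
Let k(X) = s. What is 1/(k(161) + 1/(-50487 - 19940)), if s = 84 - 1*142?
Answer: -70427/4084767 ≈ -0.017241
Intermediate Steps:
s = -58 (s = 84 - 142 = -58)
k(X) = -58
1/(k(161) + 1/(-50487 - 19940)) = 1/(-58 + 1/(-50487 - 19940)) = 1/(-58 + 1/(-70427)) = 1/(-58 - 1/70427) = 1/(-4084767/70427) = -70427/4084767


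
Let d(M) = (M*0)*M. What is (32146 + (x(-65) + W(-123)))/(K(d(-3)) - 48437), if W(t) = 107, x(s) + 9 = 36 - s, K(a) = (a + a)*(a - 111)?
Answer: -32345/48437 ≈ -0.66777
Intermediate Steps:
d(M) = 0 (d(M) = 0*M = 0)
K(a) = 2*a*(-111 + a) (K(a) = (2*a)*(-111 + a) = 2*a*(-111 + a))
x(s) = 27 - s (x(s) = -9 + (36 - s) = 27 - s)
(32146 + (x(-65) + W(-123)))/(K(d(-3)) - 48437) = (32146 + ((27 - 1*(-65)) + 107))/(2*0*(-111 + 0) - 48437) = (32146 + ((27 + 65) + 107))/(2*0*(-111) - 48437) = (32146 + (92 + 107))/(0 - 48437) = (32146 + 199)/(-48437) = 32345*(-1/48437) = -32345/48437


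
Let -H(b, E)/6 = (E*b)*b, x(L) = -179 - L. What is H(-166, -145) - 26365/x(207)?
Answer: 9253882285/386 ≈ 2.3974e+7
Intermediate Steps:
H(b, E) = -6*E*b² (H(b, E) = -6*E*b*b = -6*E*b²)
H(-166, -145) - 26365/x(207) = -6*(-145)*(-166)² - 26365/(-179 - 1*207) = -6*(-145)*27556 - 26365/(-179 - 207) = 23973720 - 26365/(-386) = 23973720 - 26365*(-1)/386 = 23973720 - 1*(-26365/386) = 23973720 + 26365/386 = 9253882285/386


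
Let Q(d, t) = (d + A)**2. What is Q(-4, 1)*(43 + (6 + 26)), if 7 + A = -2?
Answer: 12675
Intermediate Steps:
A = -9 (A = -7 - 2 = -9)
Q(d, t) = (-9 + d)**2 (Q(d, t) = (d - 9)**2 = (-9 + d)**2)
Q(-4, 1)*(43 + (6 + 26)) = (-9 - 4)**2*(43 + (6 + 26)) = (-13)**2*(43 + 32) = 169*75 = 12675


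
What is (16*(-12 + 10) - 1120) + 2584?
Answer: 1432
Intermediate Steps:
(16*(-12 + 10) - 1120) + 2584 = (16*(-2) - 1120) + 2584 = (-32 - 1120) + 2584 = -1152 + 2584 = 1432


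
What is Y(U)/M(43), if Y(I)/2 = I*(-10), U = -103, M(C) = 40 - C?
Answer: -2060/3 ≈ -686.67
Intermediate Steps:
Y(I) = -20*I (Y(I) = 2*(I*(-10)) = 2*(-10*I) = -20*I)
Y(U)/M(43) = (-20*(-103))/(40 - 1*43) = 2060/(40 - 43) = 2060/(-3) = 2060*(-⅓) = -2060/3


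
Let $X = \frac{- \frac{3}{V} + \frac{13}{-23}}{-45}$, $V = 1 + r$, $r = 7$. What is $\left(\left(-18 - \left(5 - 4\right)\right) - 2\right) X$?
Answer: $- \frac{1211}{2760} \approx -0.43877$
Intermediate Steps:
$V = 8$ ($V = 1 + 7 = 8$)
$X = \frac{173}{8280}$ ($X = \frac{- \frac{3}{8} + \frac{13}{-23}}{-45} = \left(\left(-3\right) \frac{1}{8} + 13 \left(- \frac{1}{23}\right)\right) \left(- \frac{1}{45}\right) = \left(- \frac{3}{8} - \frac{13}{23}\right) \left(- \frac{1}{45}\right) = \left(- \frac{173}{184}\right) \left(- \frac{1}{45}\right) = \frac{173}{8280} \approx 0.020894$)
$\left(\left(-18 - \left(5 - 4\right)\right) - 2\right) X = \left(\left(-18 - \left(5 - 4\right)\right) - 2\right) \frac{173}{8280} = \left(\left(-18 - 1\right) - 2\right) \frac{173}{8280} = \left(-19 - 2\right) \frac{173}{8280} = \left(-21\right) \frac{173}{8280} = - \frac{1211}{2760}$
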